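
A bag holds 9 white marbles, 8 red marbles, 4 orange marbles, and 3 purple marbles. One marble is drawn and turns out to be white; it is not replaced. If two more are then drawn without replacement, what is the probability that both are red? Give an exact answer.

28/253

After the first draw, 8 of the remaining 23 marbles are red.
P = 8/23 × 7/22 = 56/506 = 28/253.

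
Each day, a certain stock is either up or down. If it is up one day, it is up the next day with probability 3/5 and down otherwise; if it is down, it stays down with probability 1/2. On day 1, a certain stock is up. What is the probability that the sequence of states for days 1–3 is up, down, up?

1/5

Day 1 is given. For each transition, use the conditional probability from the current state:
P(down | up) = 2/5; P(up | down) = 1/2.
P = 2/5 × 1/2 = 2/10 = 1/5.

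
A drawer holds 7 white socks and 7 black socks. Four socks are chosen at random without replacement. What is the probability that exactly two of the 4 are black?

63/143

One ordering (black drawn first) has probability 7/14 × 6/13 × 7/12 × 6/11 = 1764/24024 = 21/286.
There are C(4,2) = 6 such orderings, each equally likely, so P = 6 × 21/286 = 63/143.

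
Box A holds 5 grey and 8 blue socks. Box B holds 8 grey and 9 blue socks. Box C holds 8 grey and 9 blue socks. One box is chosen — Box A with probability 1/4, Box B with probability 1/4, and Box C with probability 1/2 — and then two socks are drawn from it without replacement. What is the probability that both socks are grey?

989/5304

From Box A: P(both grey) = (5/13)(4/12) = 5/39.
From Box B: P(both grey) = (8/17)(7/16) = 7/34.
From Box C: P(both grey) = (8/17)(7/16) = 7/34.
Total probability = (1/4)(5/39) + (1/4)(7/34) + (1/2)(7/34) = 989/5304.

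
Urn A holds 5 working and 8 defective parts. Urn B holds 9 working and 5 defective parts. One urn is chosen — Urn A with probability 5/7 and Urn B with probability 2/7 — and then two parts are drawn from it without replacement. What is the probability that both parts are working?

From Urn A: P(both working) = (5/13)(4/12) = 5/39.
From Urn B: P(both working) = (9/14)(8/13) = 36/91.
Total probability = (5/7)(5/39) + (2/7)(36/91) = 391/1911.

391/1911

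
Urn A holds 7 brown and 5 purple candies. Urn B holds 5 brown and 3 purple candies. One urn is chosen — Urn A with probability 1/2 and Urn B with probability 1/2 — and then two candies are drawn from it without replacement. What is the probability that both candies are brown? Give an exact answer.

26/77

From Urn A: P(both brown) = (7/12)(6/11) = 7/22.
From Urn B: P(both brown) = (5/8)(4/7) = 5/14.
Total probability = (1/2)(7/22) + (1/2)(5/14) = 26/77.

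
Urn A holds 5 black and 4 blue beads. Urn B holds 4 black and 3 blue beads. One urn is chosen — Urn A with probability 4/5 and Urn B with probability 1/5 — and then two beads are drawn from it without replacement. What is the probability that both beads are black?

88/315

From Urn A: P(both black) = (5/9)(4/8) = 5/18.
From Urn B: P(both black) = (4/7)(3/6) = 2/7.
Total probability = (4/5)(5/18) + (1/5)(2/7) = 88/315.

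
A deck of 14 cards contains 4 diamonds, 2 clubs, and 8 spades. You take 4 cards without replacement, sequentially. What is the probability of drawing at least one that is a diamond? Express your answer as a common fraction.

P(no diamonds) = 10/14 × 9/13 × 8/12 × 7/11 = 5040/24024 = 30/143.
P(at least one) = 1 − 30/143 = 113/143.

113/143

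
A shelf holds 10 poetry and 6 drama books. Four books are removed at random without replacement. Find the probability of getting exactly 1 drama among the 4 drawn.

One ordering (drama drawn first) has probability 6/16 × 10/15 × 9/14 × 8/13 = 4320/43680 = 9/91.
There are C(4,1) = 4 such orderings, each equally likely, so P = 4 × 9/91 = 36/91.

36/91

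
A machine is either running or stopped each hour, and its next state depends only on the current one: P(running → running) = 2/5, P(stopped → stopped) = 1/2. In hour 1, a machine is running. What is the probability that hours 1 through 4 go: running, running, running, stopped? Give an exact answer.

12/125

Hour 1 is given. For each transition, use the conditional probability from the current state:
P(running | running) = 2/5; P(running | running) = 2/5; P(stopped | running) = 3/5.
P = 2/5 × 2/5 × 3/5 = 12/125.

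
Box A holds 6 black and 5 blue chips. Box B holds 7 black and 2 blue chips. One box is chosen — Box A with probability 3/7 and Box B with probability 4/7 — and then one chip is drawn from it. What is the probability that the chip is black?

470/693

From Box A: P(black) = 6/11.
From Box B: P(black) = 7/9.
Total probability = (3/7)(6/11) + (4/7)(7/9) = 470/693.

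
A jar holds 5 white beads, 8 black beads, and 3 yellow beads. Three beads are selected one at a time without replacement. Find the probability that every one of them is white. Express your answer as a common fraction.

P(all white) = 5/16 × 4/15 × 3/14 = 60/3360 = 1/56.

1/56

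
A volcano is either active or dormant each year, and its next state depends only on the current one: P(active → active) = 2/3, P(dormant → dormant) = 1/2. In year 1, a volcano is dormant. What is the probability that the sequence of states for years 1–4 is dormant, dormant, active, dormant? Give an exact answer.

1/12

Year 1 is given. For each transition, use the conditional probability from the current state:
P(dormant | dormant) = 1/2; P(active | dormant) = 1/2; P(dormant | active) = 1/3.
P = 1/2 × 1/2 × 1/3 = 1/12.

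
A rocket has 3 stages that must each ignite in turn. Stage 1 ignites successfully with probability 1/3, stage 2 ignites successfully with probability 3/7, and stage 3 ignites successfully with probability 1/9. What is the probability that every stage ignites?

1/63

Each stage is reached only if all earlier stages succeed, so
P = 1/3 × 3/7 × 1/9 = 3/189 = 1/63.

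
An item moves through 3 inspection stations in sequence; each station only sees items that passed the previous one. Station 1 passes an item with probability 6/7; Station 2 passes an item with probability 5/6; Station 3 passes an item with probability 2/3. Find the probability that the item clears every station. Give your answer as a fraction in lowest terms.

10/21

The events are sequential, so multiply the conditional probabilities:
P = 6/7 × 5/6 × 2/3 = 60/126 = 10/21.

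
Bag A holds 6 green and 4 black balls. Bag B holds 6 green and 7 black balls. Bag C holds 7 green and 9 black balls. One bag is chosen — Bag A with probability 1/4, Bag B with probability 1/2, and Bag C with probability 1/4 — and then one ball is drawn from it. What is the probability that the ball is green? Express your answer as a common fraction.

2039/4160

From Bag A: P(green) = 6/10.
From Bag B: P(green) = 6/13.
From Bag C: P(green) = 7/16.
Total probability = (1/4)(6/10) + (1/2)(6/13) + (1/4)(7/16) = 2039/4160.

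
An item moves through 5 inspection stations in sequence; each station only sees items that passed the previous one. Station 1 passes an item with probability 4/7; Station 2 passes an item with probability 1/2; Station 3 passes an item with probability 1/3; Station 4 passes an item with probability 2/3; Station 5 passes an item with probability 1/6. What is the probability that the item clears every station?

The events are sequential, so multiply the conditional probabilities:
P = 4/7 × 1/2 × 1/3 × 2/3 × 1/6 = 8/756 = 2/189.

2/189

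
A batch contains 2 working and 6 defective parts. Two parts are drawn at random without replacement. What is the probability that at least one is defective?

27/28

P(no defective) = 2/8 × 1/7 = 2/56 = 1/28.
P(at least one) = 1 − 1/28 = 27/28.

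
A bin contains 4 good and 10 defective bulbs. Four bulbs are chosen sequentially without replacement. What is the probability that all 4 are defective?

P = 10/14 × 9/13 × 8/12 × 7/11 = 5040/24024 = 30/143.

30/143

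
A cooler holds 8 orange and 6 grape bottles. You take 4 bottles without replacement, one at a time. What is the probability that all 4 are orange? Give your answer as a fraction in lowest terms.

P = 8/14 × 7/13 × 6/12 × 5/11 = 1680/24024 = 10/143.

10/143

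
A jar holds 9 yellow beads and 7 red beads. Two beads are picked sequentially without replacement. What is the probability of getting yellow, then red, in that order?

Multiply the probability of each draw given the previous ones:
P = 9/16 × 7/15 = 63/240 = 21/80.

21/80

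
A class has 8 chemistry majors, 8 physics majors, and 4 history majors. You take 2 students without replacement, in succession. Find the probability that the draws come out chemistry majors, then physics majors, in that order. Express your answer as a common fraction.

16/95

Each draw changes the counts, so multiply the conditional probabilities along the sequence:
P = 8/20 × 8/19 = 64/380 = 16/95.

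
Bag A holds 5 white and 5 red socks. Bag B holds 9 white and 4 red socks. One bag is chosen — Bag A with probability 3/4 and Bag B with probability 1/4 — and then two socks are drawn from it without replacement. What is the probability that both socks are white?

11/39

From Bag A: P(both white) = (5/10)(4/9) = 2/9.
From Bag B: P(both white) = (9/13)(8/12) = 6/13.
Total probability = (3/4)(2/9) + (1/4)(6/13) = 11/39.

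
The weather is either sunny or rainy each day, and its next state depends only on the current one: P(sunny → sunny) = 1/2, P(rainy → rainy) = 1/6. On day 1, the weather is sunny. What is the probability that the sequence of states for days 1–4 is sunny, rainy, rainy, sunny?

5/72

Day 1 is given. For each transition, use the conditional probability from the current state:
P(rainy | sunny) = 1/2; P(rainy | rainy) = 1/6; P(sunny | rainy) = 5/6.
P = 1/2 × 1/6 × 5/6 = 5/72.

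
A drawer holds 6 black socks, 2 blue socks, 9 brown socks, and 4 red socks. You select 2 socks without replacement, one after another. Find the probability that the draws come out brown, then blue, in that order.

Chain rule:
P = 9/21 × 2/20 = 18/420 = 3/70.

3/70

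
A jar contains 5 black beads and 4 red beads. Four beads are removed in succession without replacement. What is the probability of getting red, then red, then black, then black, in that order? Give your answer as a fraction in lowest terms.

Multiply the probability of each draw given the previous ones:
P = 4/9 × 3/8 × 5/7 × 4/6 = 240/3024 = 5/63.

5/63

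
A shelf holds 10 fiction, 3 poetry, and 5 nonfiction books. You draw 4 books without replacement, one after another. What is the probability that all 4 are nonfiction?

P(all nonfiction) = 5/18 × 4/17 × 3/16 × 2/15 = 120/73440 = 1/612.

1/612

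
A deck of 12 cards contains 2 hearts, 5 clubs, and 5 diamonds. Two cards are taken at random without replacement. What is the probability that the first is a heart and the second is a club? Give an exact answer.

5/66

Multiply the probability of each draw given the previous ones:
P = 2/12 × 5/11 = 10/132 = 5/66.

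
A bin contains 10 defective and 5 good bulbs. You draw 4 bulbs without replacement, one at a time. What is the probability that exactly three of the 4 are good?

20/273

One ordering (good drawn first) has probability 5/15 × 4/14 × 3/13 × 10/12 = 600/32760 = 5/273.
There are C(4,3) = 4 such orderings, each equally likely, so P = 4 × 5/273 = 20/273.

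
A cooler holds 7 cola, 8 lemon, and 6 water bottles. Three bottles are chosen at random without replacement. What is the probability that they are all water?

P(every draw is water) = 6/21 × 5/20 × 4/19 = 120/7980 = 2/133.

2/133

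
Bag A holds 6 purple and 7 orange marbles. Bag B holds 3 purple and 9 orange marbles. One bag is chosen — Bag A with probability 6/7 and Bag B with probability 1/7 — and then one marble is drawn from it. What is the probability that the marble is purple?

From Bag A: P(purple) = 6/13.
From Bag B: P(purple) = 3/12.
Total probability = (6/7)(6/13) + (1/7)(3/12) = 157/364.

157/364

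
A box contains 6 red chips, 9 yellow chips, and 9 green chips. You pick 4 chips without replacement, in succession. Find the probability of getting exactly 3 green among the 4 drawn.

30/253

One ordering (green drawn first) has probability 9/24 × 8/23 × 7/22 × 15/21 = 7560/255024 = 15/506.
There are C(4,3) = 4 such orderings, each equally likely, so P = 4 × 15/506 = 30/253.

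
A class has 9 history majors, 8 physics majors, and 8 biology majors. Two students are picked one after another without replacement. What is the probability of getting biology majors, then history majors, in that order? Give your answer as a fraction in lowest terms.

Chain rule:
P = 8/25 × 9/24 = 72/600 = 3/25.

3/25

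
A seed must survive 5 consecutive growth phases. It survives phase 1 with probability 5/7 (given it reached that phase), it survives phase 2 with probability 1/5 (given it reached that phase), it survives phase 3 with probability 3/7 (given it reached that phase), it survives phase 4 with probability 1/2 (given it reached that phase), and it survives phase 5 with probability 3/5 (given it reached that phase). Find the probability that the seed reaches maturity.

Multiplying along the chain,
P = 5/7 × 1/5 × 3/7 × 1/2 × 3/5 = 45/2450 = 9/490.

9/490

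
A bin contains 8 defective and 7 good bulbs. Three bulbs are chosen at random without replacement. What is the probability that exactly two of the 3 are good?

24/65

One ordering (good drawn first) has probability 7/15 × 6/14 × 8/13 = 336/2730 = 8/65.
There are C(3,2) = 3 such orderings, each equally likely, so P = 3 × 8/65 = 24/65.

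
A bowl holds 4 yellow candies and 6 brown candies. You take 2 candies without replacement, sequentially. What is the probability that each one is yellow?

P(all yellow) = 4/10 × 3/9 = 12/90 = 2/15.

2/15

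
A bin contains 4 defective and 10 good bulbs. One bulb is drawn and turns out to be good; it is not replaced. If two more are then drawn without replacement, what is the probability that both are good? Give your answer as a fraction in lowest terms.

After the first draw, 9 of the remaining 13 bulbs are good.
P = 9/13 × 8/12 = 72/156 = 6/13.

6/13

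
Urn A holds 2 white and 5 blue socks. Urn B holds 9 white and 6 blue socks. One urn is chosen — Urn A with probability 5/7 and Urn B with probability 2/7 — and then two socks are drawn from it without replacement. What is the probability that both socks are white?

From Urn A: P(both white) = (2/7)(1/6) = 1/21.
From Urn B: P(both white) = (9/15)(8/14) = 12/35.
Total probability = (5/7)(1/21) + (2/7)(12/35) = 97/735.

97/735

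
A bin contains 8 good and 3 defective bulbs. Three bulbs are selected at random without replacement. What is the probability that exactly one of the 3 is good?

One ordering (good drawn first) has probability 8/11 × 3/10 × 2/9 = 48/990 = 8/165.
There are C(3,1) = 3 such orderings, each equally likely, so P = 3 × 8/165 = 8/55.

8/55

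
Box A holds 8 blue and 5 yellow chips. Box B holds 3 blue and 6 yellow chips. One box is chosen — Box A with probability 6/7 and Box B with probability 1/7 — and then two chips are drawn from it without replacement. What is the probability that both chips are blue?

From Box A: P(both blue) = (8/13)(7/12) = 14/39.
From Box B: P(both blue) = (3/9)(2/8) = 1/12.
Total probability = (6/7)(14/39) + (1/7)(1/12) = 349/1092.

349/1092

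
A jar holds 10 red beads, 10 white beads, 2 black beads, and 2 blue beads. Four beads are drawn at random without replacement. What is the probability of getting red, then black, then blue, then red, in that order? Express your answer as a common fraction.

5/3542

Each draw changes the counts, so multiply the conditional probabilities along the sequence:
P = 10/24 × 2/23 × 2/22 × 9/21 = 360/255024 = 5/3542.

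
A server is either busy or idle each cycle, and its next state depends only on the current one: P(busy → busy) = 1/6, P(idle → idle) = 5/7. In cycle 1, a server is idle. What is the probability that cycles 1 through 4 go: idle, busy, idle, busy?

Cycle 1 is given. For each transition, use the conditional probability from the current state:
P(busy | idle) = 2/7; P(idle | busy) = 5/6; P(busy | idle) = 2/7.
P = 2/7 × 5/6 × 2/7 = 20/294 = 10/147.

10/147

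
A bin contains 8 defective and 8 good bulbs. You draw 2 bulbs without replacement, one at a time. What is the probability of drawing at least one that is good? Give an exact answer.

23/30

P(no good) = 8/16 × 7/15 = 56/240 = 7/30.
P(at least one) = 1 − 7/30 = 23/30.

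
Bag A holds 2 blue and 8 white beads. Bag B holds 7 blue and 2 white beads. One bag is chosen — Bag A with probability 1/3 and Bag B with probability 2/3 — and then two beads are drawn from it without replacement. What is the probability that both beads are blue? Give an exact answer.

107/270

From Bag A: P(both blue) = (2/10)(1/9) = 1/45.
From Bag B: P(both blue) = (7/9)(6/8) = 7/12.
Total probability = (1/3)(1/45) + (2/3)(7/12) = 107/270.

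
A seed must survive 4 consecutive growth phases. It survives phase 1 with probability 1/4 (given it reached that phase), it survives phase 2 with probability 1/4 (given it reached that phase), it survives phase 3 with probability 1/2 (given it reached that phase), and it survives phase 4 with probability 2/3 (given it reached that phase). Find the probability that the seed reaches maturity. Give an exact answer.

The events are sequential, so multiply the conditional probabilities:
P = 1/4 × 1/4 × 1/2 × 2/3 = 2/96 = 1/48.

1/48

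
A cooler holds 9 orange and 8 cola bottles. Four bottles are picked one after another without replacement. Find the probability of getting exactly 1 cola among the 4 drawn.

24/85

One ordering (cola drawn first) has probability 8/17 × 9/16 × 8/15 × 7/14 = 4032/57120 = 6/85.
There are C(4,1) = 4 such orderings, each equally likely, so P = 4 × 6/85 = 24/85.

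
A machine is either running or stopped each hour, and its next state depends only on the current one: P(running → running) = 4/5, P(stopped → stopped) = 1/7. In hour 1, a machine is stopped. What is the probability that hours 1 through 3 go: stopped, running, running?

24/35

Hour 1 is given. For each transition, use the conditional probability from the current state:
P(running | stopped) = 6/7; P(running | running) = 4/5.
P = 6/7 × 4/5 = 24/35.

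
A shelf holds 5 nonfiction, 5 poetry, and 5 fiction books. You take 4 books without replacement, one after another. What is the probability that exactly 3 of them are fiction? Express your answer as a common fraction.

One ordering (fiction drawn first) has probability 5/15 × 4/14 × 3/13 × 10/12 = 600/32760 = 5/273.
There are C(4,3) = 4 such orderings, each equally likely, so P = 4 × 5/273 = 20/273.

20/273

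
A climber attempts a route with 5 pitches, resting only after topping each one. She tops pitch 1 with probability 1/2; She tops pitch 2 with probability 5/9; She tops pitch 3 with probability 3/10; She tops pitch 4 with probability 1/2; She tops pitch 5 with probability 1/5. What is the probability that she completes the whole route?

Multiplying along the chain,
P = 1/2 × 5/9 × 3/10 × 1/2 × 1/5 = 15/1800 = 1/120.

1/120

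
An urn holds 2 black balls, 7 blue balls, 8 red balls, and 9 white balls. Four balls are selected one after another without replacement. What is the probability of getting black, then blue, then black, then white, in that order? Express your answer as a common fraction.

Each draw changes the counts, so multiply the conditional probabilities along the sequence:
P = 2/26 × 7/25 × 1/24 × 9/23 = 126/358800 = 21/59800.

21/59800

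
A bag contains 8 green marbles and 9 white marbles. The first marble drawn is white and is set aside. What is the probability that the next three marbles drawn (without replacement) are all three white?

1/10

After the first draw, 8 of the remaining 16 marbles are white.
P = 8/16 × 7/15 × 6/14 = 336/3360 = 1/10.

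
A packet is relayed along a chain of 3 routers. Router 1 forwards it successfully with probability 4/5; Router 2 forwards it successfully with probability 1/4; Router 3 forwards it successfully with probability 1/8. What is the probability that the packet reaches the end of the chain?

1/40

Each stage is reached only if all earlier stages succeed, so
P = 4/5 × 1/4 × 1/8 = 4/160 = 1/40.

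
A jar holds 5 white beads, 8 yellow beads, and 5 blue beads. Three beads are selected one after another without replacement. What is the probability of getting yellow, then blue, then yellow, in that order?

Each draw changes the counts, so multiply the conditional probabilities along the sequence:
P = 8/18 × 5/17 × 7/16 = 280/4896 = 35/612.

35/612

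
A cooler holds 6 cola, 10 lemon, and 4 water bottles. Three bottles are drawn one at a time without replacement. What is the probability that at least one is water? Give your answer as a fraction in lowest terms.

P(no water) = 16/20 × 15/19 × 14/18 = 3360/6840 = 28/57.
P(at least one) = 1 − 28/57 = 29/57.

29/57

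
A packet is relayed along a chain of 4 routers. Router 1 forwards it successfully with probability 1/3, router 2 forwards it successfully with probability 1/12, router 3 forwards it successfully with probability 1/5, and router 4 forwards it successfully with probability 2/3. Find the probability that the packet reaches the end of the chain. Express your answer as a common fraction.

The events are sequential, so multiply the conditional probabilities:
P = 1/3 × 1/12 × 1/5 × 2/3 = 2/540 = 1/270.

1/270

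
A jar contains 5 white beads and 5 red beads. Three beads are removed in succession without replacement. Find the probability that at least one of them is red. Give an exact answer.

11/12

P(no red) = 5/10 × 4/9 × 3/8 = 60/720 = 1/12.
P(at least one) = 1 − 1/12 = 11/12.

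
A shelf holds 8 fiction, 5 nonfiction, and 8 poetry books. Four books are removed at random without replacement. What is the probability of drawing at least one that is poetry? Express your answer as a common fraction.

1054/1197

P(no poetry) = 13/21 × 12/20 × 11/19 × 10/18 = 17160/143640 = 143/1197.
P(at least one) = 1 − 143/1197 = 1054/1197.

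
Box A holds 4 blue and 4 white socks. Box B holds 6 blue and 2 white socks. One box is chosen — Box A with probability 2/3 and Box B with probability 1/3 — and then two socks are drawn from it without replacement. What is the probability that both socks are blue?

From Box A: P(both blue) = (4/8)(3/7) = 3/14.
From Box B: P(both blue) = (6/8)(5/7) = 15/28.
Total probability = (2/3)(3/14) + (1/3)(15/28) = 9/28.

9/28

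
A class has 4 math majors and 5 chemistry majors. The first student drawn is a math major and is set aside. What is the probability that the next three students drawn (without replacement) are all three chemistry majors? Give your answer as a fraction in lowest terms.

5/28

After the first draw, 5 of the remaining 8 students are chemistry majors.
P = 5/8 × 4/7 × 3/6 = 60/336 = 5/28.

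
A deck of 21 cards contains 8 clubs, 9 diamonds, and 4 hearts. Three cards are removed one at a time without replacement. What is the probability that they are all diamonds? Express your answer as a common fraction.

6/95

P = 9/21 × 8/20 × 7/19 = 504/7980 = 6/95.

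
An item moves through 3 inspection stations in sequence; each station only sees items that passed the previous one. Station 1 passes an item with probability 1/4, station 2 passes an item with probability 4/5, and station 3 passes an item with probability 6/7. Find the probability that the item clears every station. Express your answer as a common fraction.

6/35

Each stage is reached only if all earlier stages succeed, so
P = 1/4 × 4/5 × 6/7 = 24/140 = 6/35.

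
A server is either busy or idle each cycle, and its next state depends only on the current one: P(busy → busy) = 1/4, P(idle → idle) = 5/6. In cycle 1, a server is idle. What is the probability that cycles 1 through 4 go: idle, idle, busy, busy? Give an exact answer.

Cycle 1 is given. For each transition, use the conditional probability from the current state:
P(idle | idle) = 5/6; P(busy | idle) = 1/6; P(busy | busy) = 1/4.
P = 5/6 × 1/6 × 1/4 = 5/144.

5/144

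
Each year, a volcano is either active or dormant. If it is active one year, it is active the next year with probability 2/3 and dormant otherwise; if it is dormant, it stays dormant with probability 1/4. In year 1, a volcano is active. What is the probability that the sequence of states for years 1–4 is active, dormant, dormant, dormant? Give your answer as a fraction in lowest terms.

Year 1 is given. For each transition, use the conditional probability from the current state:
P(dormant | active) = 1/3; P(dormant | dormant) = 1/4; P(dormant | dormant) = 1/4.
P = 1/3 × 1/4 × 1/4 = 1/48.

1/48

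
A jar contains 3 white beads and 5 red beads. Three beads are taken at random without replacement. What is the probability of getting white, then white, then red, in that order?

5/56

Chain rule:
P = 3/8 × 2/7 × 5/6 = 30/336 = 5/56.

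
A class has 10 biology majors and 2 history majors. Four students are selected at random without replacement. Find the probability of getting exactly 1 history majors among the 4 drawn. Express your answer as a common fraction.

16/33

One ordering (a history major drawn first) has probability 2/12 × 10/11 × 9/10 × 8/9 = 1440/11880 = 4/33.
There are C(4,1) = 4 such orderings, each equally likely, so P = 4 × 4/33 = 16/33.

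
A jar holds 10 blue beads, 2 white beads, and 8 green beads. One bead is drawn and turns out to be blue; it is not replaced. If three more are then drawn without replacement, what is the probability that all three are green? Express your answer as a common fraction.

56/969

With the first bead removed, 8 green remain out of 19.
P = 8/19 × 7/18 × 6/17 = 336/5814 = 56/969.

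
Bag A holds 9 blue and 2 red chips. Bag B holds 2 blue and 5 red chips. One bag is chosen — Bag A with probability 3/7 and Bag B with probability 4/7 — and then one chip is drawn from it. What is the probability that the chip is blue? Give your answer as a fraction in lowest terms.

From Bag A: P(blue) = 9/11.
From Bag B: P(blue) = 2/7.
Total probability = (3/7)(9/11) + (4/7)(2/7) = 277/539.

277/539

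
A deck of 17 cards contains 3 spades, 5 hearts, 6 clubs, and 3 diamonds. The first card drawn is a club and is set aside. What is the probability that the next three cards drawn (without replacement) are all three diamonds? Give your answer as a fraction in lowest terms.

1/560

After the first draw, 3 of the remaining 16 cards are diamonds.
P = 3/16 × 2/15 × 1/14 = 6/3360 = 1/560.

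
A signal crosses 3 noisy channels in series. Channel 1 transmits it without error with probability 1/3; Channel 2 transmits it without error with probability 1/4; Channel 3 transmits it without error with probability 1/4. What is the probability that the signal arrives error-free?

The events are sequential, so multiply the conditional probabilities:
P = 1/3 × 1/4 × 1/4 = 1/48.

1/48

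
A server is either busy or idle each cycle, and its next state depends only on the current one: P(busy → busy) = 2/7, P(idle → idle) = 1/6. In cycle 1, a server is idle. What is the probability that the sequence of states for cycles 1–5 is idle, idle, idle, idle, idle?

Cycle 1 is given. For each transition, use the conditional probability from the current state:
P(idle | idle) = 1/6; P(idle | idle) = 1/6; P(idle | idle) = 1/6; P(idle | idle) = 1/6.
P = 1/6 × 1/6 × 1/6 × 1/6 = 1/1296.

1/1296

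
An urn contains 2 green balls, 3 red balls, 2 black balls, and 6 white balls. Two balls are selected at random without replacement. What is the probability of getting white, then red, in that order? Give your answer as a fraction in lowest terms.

3/26

Each draw changes the counts, so multiply the conditional probabilities along the sequence:
P = 6/13 × 3/12 = 18/156 = 3/26.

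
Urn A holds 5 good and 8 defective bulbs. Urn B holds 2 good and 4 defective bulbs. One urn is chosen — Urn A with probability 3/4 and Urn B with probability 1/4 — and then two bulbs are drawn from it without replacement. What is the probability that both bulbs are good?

From Urn A: P(both good) = (5/13)(4/12) = 5/39.
From Urn B: P(both good) = (2/6)(1/5) = 1/15.
Total probability = (3/4)(5/39) + (1/4)(1/15) = 22/195.

22/195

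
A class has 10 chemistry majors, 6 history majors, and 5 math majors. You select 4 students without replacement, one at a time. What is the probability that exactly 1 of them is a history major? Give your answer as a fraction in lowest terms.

26/57

One ordering (a history major drawn first) has probability 6/21 × 15/20 × 14/19 × 13/18 = 16380/143640 = 13/114.
There are C(4,1) = 4 such orderings, each equally likely, so P = 4 × 13/114 = 26/57.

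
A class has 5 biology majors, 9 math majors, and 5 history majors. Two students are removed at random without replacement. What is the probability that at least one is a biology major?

P(no biology majors) = 14/19 × 13/18 = 182/342 = 91/171.
P(at least one) = 1 − 91/171 = 80/171.

80/171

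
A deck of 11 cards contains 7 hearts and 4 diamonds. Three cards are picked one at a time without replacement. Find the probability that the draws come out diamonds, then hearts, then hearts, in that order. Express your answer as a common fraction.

28/165

Multiply the probability of each draw given the previous ones:
P = 4/11 × 7/10 × 6/9 = 168/990 = 28/165.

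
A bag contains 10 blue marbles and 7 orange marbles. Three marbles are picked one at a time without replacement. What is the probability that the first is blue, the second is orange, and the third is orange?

Chain rule:
P = 10/17 × 7/16 × 6/15 = 420/4080 = 7/68.

7/68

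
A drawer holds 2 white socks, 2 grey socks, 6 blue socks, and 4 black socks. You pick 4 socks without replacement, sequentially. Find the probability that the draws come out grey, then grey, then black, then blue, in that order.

2/1001

Chain rule:
P = 2/14 × 1/13 × 4/12 × 6/11 = 48/24024 = 2/1001.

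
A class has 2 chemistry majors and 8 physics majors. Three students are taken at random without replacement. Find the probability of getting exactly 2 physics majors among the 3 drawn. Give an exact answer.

One ordering (physics majors drawn first) has probability 8/10 × 7/9 × 2/8 = 112/720 = 7/45.
There are C(3,2) = 3 such orderings, each equally likely, so P = 3 × 7/45 = 7/15.

7/15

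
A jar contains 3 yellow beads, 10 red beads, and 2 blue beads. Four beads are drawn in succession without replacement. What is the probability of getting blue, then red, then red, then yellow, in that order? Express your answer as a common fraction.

Multiply the probability of each draw given the previous ones:
P = 2/15 × 10/14 × 9/13 × 3/12 = 540/32760 = 3/182.

3/182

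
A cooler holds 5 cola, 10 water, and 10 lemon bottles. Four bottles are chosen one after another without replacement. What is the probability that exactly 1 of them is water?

One ordering (water drawn first) has probability 10/25 × 15/24 × 14/23 × 13/22 = 27300/303600 = 91/1012.
There are C(4,1) = 4 such orderings, each equally likely, so P = 4 × 91/1012 = 91/253.

91/253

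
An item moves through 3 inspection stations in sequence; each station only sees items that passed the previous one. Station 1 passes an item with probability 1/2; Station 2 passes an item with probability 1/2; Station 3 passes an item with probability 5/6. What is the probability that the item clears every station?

5/24

The events are sequential, so multiply the conditional probabilities:
P = 1/2 × 1/2 × 5/6 = 5/24.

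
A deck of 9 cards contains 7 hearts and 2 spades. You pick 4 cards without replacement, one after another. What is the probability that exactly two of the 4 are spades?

1/6

One ordering (spades drawn first) has probability 2/9 × 1/8 × 7/7 × 6/6 = 84/3024 = 1/36.
There are C(4,2) = 6 such orderings, each equally likely, so P = 6 × 1/36 = 1/6.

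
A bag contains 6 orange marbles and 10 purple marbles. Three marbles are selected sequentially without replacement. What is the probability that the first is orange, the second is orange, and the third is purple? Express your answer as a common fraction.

Multiply the probability of each draw given the previous ones:
P = 6/16 × 5/15 × 10/14 = 300/3360 = 5/56.

5/56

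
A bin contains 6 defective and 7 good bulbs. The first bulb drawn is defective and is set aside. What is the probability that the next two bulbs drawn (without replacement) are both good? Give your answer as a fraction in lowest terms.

7/22

After the first draw, 7 of the remaining 12 bulbs are good.
P = 7/12 × 6/11 = 42/132 = 7/22.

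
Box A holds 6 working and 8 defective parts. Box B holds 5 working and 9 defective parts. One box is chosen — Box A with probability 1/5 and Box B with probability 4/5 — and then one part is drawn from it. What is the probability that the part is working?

13/35

From Box A: P(working) = 6/14.
From Box B: P(working) = 5/14.
Total probability = (1/5)(6/14) + (4/5)(5/14) = 13/35.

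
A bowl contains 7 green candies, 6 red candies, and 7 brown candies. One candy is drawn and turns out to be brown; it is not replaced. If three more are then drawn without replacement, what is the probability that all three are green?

After the first draw, 7 of the remaining 19 candies are green.
P = 7/19 × 6/18 × 5/17 = 210/5814 = 35/969.

35/969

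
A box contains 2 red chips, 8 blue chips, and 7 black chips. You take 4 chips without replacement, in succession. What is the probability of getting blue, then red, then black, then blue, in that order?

7/510

Multiply the probability of each draw given the previous ones:
P = 8/17 × 2/16 × 7/15 × 7/14 = 784/57120 = 7/510.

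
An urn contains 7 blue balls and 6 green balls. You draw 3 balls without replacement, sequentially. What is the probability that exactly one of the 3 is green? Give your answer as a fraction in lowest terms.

63/143

One ordering (green drawn first) has probability 6/13 × 7/12 × 6/11 = 252/1716 = 21/143.
There are C(3,1) = 3 such orderings, each equally likely, so P = 3 × 21/143 = 63/143.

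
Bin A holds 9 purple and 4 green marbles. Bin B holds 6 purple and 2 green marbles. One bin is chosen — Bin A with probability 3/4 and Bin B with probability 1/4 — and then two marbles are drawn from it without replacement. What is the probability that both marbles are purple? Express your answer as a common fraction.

From Bin A: P(both purple) = (9/13)(8/12) = 6/13.
From Bin B: P(both purple) = (6/8)(5/7) = 15/28.
Total probability = (3/4)(6/13) + (1/4)(15/28) = 699/1456.

699/1456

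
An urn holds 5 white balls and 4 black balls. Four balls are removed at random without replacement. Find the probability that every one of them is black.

P(all black) = 4/9 × 3/8 × 2/7 × 1/6 = 24/3024 = 1/126.

1/126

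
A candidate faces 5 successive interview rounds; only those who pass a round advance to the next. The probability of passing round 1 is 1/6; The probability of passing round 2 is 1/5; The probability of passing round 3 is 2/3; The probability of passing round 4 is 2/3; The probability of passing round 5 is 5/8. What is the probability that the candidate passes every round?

1/108

Multiplying along the chain,
P = 1/6 × 1/5 × 2/3 × 2/3 × 5/8 = 20/2160 = 1/108.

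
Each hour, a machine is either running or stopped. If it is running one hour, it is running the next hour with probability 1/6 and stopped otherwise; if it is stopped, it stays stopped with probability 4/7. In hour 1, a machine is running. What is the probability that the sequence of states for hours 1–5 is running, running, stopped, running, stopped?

25/504

Hour 1 is given. For each transition, use the conditional probability from the current state:
P(running | running) = 1/6; P(stopped | running) = 5/6; P(running | stopped) = 3/7; P(stopped | running) = 5/6.
P = 1/6 × 5/6 × 3/7 × 5/6 = 75/1512 = 25/504.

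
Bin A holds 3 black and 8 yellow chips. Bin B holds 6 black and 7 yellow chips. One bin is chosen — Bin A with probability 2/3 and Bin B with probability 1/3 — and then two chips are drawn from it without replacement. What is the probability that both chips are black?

From Bin A: P(both black) = (3/11)(2/10) = 3/55.
From Bin B: P(both black) = (6/13)(5/12) = 5/26.
Total probability = (2/3)(3/55) + (1/3)(5/26) = 431/4290.

431/4290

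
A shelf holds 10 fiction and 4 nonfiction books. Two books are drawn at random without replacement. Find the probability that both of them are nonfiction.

P(all nonfiction) = 4/14 × 3/13 = 12/182 = 6/91.

6/91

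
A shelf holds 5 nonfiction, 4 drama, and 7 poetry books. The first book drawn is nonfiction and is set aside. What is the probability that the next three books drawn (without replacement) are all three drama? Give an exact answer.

With the first book removed, 4 drama remain out of 15.
P = 4/15 × 3/14 × 2/13 = 24/2730 = 4/455.

4/455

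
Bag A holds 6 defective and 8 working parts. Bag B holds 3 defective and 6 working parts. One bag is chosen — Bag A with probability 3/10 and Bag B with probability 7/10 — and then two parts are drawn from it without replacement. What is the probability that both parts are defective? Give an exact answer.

From Bag A: P(both defective) = (6/14)(5/13) = 15/91.
From Bag B: P(both defective) = (3/9)(2/8) = 1/12.
Total probability = (3/10)(15/91) + (7/10)(1/12) = 1177/10920.

1177/10920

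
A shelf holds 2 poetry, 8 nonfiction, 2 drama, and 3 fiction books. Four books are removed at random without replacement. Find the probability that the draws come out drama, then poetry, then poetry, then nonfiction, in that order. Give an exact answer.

4/4095

Multiply the probability of each draw given the previous ones:
P = 2/15 × 2/14 × 1/13 × 8/12 = 32/32760 = 4/4095.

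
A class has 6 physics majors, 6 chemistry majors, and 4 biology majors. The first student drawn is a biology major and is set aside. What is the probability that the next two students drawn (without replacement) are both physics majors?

With the first student removed, 6 physics majors remain out of 15.
P = 6/15 × 5/14 = 30/210 = 1/7.

1/7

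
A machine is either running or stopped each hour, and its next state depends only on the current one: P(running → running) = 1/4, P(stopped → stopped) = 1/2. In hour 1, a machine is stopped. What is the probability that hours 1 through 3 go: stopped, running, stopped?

Hour 1 is given. For each transition, use the conditional probability from the current state:
P(running | stopped) = 1/2; P(stopped | running) = 3/4.
P = 1/2 × 3/4 = 3/8.

3/8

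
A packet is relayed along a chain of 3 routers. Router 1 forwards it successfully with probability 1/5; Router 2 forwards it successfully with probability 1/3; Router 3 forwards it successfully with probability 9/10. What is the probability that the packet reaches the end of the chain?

Multiplying along the chain,
P = 1/5 × 1/3 × 9/10 = 9/150 = 3/50.

3/50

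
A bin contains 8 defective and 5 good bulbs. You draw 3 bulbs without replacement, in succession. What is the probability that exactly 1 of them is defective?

40/143

One ordering (defective drawn first) has probability 8/13 × 5/12 × 4/11 = 160/1716 = 40/429.
There are C(3,1) = 3 such orderings, each equally likely, so P = 3 × 40/429 = 40/143.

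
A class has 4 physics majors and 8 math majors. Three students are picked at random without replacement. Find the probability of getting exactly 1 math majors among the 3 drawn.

12/55

One ordering (a math major drawn first) has probability 8/12 × 4/11 × 3/10 = 96/1320 = 4/55.
There are C(3,1) = 3 such orderings, each equally likely, so P = 3 × 4/55 = 12/55.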